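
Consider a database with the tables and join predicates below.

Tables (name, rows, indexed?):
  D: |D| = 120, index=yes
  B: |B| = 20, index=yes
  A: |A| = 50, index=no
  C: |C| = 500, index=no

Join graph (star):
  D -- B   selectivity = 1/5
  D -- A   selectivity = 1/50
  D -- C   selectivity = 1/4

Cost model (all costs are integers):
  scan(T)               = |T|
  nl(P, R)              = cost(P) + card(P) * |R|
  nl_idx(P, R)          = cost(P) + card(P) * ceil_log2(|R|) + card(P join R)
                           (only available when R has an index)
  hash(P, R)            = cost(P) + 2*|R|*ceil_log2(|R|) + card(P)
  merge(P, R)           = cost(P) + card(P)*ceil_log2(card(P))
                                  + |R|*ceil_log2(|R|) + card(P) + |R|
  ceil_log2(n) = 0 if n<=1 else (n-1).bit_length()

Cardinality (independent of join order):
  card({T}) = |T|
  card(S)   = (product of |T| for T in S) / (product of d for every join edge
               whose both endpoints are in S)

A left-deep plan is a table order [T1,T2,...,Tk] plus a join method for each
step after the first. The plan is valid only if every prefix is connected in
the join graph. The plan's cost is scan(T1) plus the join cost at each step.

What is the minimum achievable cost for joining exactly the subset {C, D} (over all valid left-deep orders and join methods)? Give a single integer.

2680

Selinger DP over subsets of {C,D}:
  {D}: scan cost=120, card=120
  {C}: scan cost=500, card=500
  {CD}: card=15000; try (D,hash)→2680, (C,merge)→6080, (D,merge)→6460, (C,hash)→9240, (D,nl_idx)→19000, (C,nl)→60120 …(+1); best=2680 via (D,hash)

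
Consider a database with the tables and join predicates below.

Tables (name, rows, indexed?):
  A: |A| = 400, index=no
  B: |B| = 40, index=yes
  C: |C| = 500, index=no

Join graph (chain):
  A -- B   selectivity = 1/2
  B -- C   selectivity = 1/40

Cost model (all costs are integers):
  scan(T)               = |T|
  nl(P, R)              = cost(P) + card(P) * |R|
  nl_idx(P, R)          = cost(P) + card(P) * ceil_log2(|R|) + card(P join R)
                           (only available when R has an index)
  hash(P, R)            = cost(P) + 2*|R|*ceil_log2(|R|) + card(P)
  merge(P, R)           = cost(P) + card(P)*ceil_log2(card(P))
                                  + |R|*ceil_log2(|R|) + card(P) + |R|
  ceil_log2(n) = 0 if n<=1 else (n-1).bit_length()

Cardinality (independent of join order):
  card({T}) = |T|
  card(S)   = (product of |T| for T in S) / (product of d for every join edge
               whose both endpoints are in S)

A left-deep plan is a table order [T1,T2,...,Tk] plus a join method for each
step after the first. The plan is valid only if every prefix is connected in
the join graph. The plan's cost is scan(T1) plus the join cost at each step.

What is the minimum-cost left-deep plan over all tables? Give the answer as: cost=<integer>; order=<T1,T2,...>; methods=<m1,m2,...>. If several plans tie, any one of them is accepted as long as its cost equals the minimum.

cost=9180; order=C,B,A; methods=hash,hash

Selinger DP (subsets sized 1..n):
  {A}: scan cost=400, card=400
  {B}: scan cost=40, card=40
  {C}: scan cost=500, card=500
  {AB}: card=8000; try (B,hash)→1280, (A,merge)→4320, (B,merge)→4680, (A,hash)→7280, (B,nl_idx)→10800, (A,nl)→16040 …(+1); best=1280 via (B,hash)
  {BC}: card=500; try (B,hash)→1480, (B,nl_idx)→4000, (C,merge)→5320, (B,merge)→5780, (C,hash)→9080, (C,nl)→20040 …(+1); best=1480 via (B,hash)
  {ABC}: card=100000; try (A,hash)→9180, (A,merge)→10480, (C,hash)→18280, (C,merge)→118280, (A,nl)→201480, (C,nl)→4001280; best=9180 via (A,hash)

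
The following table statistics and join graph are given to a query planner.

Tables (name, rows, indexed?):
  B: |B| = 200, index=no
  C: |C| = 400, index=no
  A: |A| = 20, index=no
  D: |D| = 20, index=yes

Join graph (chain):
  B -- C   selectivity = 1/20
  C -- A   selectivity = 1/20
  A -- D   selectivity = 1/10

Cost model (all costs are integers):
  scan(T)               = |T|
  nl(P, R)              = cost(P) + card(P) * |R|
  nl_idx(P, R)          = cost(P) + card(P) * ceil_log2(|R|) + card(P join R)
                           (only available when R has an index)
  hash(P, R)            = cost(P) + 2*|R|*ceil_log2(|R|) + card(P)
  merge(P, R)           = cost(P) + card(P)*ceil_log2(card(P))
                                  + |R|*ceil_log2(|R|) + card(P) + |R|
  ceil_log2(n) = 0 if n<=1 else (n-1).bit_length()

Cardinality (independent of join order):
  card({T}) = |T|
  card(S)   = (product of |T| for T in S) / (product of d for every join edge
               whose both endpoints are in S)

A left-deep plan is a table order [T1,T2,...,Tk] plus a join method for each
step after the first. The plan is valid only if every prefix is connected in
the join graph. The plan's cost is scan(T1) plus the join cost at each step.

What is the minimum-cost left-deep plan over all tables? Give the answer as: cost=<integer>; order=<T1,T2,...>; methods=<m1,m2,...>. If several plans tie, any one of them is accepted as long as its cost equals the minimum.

Selinger DP (subsets sized 1..n):
  {B}: scan cost=200, card=200
  {C}: scan cost=400, card=400
  {A}: scan cost=20, card=20
  {D}: scan cost=20, card=20
  {BC}: card=4000; try (B,hash)→4000, (C,merge)→6000, (B,merge)→6200, (C,hash)→7600, (C,nl)→80200, (B,nl)→80400; best=4000 via (B,hash)
  {AC}: card=400; try (A,hash)→1000, (C,merge)→4140, (A,merge)→4520, (C,hash)→7240, (C,nl)→8020, (A,nl)→8400; best=1000 via (A,hash)
  {AD}: card=40; try (D,nl_idx)→160, (D,hash)→240, (A,hash)→240, (D,merge)→260, (A,merge)→260, (D,nl)→420 …(+1); best=160 via (D,nl_idx)
  {ABC}: card=4000; try (B,hash)→4600, (B,merge)→6800, (A,hash)→8200, (A,merge)→56120, (B,nl)→81000, (A,nl)→84000; best=4600 via (B,hash)
  {ACD}: card=800; try (D,hash)→1600, (D,nl_idx)→3800, (C,merge)→4440, (D,merge)→5120, (C,hash)→7400, (D,nl)→9000 …(+1); best=1600 via (D,hash)
  {ABCD}: card=8000; try (B,hash)→5600, (D,hash)→8800, (B,merge)→12200, (D,nl_idx)→32600, (D,merge)→56720, (D,nl)→84600 …(+1); best=5600 via (B,hash)

cost=5600; order=C,A,D,B; methods=hash,hash,hash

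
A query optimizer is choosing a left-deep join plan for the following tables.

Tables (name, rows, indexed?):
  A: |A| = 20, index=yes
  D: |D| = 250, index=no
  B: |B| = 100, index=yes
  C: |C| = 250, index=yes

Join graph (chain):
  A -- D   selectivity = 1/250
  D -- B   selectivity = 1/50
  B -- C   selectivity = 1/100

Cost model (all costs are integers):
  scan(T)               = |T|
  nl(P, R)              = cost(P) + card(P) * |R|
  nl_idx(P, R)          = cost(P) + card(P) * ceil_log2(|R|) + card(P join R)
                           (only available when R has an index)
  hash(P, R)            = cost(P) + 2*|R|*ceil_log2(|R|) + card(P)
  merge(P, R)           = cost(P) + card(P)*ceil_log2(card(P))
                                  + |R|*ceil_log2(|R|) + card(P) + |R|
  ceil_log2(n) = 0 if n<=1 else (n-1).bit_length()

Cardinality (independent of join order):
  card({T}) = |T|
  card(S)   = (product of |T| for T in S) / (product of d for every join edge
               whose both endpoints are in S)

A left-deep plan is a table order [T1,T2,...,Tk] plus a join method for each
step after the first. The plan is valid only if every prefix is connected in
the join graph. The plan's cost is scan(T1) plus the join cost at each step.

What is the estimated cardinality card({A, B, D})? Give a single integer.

40

Tables in S: A(20), B(100), D(250)
Edges inside S: A-D(d=250), D-B(d=50)
numerator = 20 * 100 * 250 = 500000
denominator = 250 * 50 = 12500
card(S) = 500000 / 12500 = 40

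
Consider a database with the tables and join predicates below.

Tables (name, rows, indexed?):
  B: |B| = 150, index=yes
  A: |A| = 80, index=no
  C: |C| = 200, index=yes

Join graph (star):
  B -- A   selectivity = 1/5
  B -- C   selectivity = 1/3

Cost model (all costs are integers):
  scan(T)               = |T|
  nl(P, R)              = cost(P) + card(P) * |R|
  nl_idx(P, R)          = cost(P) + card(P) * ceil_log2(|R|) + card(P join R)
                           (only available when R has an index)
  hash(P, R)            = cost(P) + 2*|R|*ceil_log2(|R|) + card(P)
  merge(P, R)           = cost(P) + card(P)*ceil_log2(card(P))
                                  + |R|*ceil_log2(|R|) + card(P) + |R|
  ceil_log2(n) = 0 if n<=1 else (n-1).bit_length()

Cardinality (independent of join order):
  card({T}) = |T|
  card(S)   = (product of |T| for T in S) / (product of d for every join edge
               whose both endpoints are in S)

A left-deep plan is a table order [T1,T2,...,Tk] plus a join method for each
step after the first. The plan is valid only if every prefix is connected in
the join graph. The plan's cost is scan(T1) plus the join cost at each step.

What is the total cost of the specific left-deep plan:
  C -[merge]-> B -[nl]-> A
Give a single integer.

803350

step 1: scan C: cost=200, card=200
step 2: join B via merge
    card(P join B) = 200*150/(3) = 10000
    cost = 200 + 200*8 + 150*8 + 200 + 150 = 3350
step 3: join A via nl
    card(P join A) = 10000*80/(5) = 160000
    cost = 3350 + 10000*80 = 803350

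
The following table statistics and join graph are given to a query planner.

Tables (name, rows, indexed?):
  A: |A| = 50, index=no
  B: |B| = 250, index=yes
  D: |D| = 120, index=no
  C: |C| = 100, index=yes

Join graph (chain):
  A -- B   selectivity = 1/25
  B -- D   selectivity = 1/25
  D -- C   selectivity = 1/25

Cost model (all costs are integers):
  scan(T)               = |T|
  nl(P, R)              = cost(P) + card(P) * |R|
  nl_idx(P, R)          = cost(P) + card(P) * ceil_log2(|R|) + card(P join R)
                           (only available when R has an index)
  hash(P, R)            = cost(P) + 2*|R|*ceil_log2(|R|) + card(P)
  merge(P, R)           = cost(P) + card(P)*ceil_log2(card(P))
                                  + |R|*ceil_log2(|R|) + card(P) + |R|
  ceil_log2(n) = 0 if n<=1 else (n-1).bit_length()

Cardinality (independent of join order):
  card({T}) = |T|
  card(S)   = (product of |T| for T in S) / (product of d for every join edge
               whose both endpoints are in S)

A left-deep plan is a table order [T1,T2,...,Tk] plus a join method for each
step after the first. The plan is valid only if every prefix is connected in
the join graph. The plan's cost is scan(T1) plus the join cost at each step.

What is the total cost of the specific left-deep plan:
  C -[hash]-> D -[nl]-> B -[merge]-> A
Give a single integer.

189430

step 1: scan C: cost=100, card=100
step 2: join D via hash
    card(P join D) = 100*120/(25) = 480
    cost = 100 + 2*120*7 + 100 = 1880
step 3: join B via nl
    card(P join B) = 480*250/(25) = 4800
    cost = 1880 + 480*250 = 121880
step 4: join A via merge
    card(P join A) = 4800*50/(25) = 9600
    cost = 121880 + 4800*13 + 50*6 + 4800 + 50 = 189430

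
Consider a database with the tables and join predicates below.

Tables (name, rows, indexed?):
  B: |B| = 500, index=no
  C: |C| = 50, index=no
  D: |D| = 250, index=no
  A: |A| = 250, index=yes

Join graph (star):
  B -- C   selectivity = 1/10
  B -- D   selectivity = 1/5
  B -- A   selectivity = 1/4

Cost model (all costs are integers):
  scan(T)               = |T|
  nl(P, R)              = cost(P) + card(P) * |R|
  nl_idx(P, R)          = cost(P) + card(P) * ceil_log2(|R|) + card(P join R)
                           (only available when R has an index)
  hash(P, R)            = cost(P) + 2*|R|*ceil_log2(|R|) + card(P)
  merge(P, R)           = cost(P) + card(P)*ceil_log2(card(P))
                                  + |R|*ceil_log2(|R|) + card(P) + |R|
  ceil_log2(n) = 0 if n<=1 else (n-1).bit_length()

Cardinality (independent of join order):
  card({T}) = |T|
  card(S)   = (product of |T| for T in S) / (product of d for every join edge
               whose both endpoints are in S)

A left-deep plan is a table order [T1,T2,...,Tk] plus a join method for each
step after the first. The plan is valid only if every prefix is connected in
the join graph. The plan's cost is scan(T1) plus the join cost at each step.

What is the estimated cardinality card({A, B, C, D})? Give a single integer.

7812500

Tables in S: A(250), B(500), C(50), D(250)
Edges inside S: B-C(d=10), B-D(d=5), B-A(d=4)
numerator = 250 * 500 * 50 * 250 = 1562500000
denominator = 10 * 5 * 4 = 200
card(S) = 1562500000 / 200 = 7812500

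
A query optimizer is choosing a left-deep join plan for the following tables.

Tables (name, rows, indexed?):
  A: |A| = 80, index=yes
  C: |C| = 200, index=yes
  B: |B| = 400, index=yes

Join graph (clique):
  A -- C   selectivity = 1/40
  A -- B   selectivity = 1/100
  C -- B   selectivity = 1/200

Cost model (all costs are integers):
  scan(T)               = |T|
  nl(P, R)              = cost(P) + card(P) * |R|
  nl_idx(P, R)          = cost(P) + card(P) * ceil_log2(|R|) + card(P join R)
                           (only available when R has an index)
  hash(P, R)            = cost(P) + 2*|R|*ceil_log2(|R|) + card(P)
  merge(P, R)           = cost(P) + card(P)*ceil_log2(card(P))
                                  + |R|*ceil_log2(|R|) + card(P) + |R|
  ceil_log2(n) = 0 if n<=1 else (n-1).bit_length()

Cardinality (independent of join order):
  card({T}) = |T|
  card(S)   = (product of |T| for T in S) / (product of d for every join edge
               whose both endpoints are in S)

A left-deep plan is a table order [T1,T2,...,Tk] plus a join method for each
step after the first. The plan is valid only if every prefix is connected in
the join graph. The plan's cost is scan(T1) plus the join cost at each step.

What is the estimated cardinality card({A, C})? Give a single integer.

400

Tables in S: A(80), C(200)
Edges inside S: A-C(d=40)
numerator = 80 * 200 = 16000
denominator = 40 = 40
card(S) = 16000 / 40 = 400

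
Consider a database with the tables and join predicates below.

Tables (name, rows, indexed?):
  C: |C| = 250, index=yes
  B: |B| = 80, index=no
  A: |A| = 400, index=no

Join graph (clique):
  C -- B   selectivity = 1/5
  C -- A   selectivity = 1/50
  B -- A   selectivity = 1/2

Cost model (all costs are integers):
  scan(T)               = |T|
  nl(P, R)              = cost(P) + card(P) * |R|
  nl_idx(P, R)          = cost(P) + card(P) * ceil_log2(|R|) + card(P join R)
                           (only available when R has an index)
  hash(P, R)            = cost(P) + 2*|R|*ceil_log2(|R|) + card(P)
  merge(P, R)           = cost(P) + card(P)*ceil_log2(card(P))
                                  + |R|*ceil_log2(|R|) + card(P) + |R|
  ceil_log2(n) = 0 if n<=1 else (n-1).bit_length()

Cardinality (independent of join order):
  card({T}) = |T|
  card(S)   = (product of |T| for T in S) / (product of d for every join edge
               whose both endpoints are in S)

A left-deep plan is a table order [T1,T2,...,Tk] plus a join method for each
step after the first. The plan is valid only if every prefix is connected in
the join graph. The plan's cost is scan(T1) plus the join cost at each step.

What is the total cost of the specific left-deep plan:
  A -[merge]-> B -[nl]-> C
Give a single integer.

step 1: scan A: cost=400, card=400
step 2: join B via merge
    card(P join B) = 400*80/(2) = 16000
    cost = 400 + 400*9 + 80*7 + 400 + 80 = 5040
step 3: join C via nl
    card(P join C) = 16000*250/(5*50) = 16000
    cost = 5040 + 16000*250 = 4005040

4005040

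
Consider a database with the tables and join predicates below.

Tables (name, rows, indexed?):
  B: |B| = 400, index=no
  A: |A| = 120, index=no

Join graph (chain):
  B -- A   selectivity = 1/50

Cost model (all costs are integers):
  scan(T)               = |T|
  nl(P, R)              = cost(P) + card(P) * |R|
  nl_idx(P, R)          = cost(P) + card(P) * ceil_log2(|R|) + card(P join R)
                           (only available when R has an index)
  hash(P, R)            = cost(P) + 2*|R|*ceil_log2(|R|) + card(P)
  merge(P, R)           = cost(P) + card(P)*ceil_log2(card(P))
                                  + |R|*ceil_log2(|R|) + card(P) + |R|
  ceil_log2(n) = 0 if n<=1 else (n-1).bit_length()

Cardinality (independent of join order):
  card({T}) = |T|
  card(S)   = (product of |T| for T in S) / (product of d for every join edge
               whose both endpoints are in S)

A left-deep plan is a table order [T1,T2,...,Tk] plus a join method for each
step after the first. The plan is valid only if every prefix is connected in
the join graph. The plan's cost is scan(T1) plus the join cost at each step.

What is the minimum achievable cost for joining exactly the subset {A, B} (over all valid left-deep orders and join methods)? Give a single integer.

Selinger DP over subsets of {A,B}:
  {B}: scan cost=400, card=400
  {A}: scan cost=120, card=120
  {AB}: card=960; try (A,hash)→2480, (B,merge)→5080, (A,merge)→5360, (B,hash)→7440, (B,nl)→48120, (A,nl)→48400; best=2480 via (A,hash)

2480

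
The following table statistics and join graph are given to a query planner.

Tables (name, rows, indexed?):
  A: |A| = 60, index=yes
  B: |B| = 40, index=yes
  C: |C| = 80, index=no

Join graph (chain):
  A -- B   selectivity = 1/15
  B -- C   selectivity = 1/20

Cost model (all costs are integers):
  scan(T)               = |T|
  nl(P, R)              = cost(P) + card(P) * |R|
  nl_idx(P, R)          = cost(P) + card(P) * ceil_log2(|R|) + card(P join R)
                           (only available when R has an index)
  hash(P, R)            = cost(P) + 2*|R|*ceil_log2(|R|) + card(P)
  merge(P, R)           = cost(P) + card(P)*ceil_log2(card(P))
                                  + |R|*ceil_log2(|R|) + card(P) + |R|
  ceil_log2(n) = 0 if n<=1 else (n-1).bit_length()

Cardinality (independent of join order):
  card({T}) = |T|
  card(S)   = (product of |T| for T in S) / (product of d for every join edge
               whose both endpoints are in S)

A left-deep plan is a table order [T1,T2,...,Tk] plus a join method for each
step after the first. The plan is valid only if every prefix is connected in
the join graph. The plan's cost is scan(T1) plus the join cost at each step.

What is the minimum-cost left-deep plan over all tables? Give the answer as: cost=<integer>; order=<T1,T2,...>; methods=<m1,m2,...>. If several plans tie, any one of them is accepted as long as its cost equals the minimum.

Selinger DP (subsets sized 1..n):
  {A}: scan cost=60, card=60
  {B}: scan cost=40, card=40
  {C}: scan cost=80, card=80
  {AB}: card=160; try (A,nl_idx)→440, (B,nl_idx)→580, (B,hash)→600, (A,merge)→740, (B,merge)→760, (A,hash)→800 …(+2); best=440 via (A,nl_idx)
  {BC}: card=160; try (B,hash)→640, (B,nl_idx)→720, (C,merge)→960, (B,merge)→1000, (C,hash)→1200, (C,nl)→3240 …(+1); best=640 via (B,hash)
  {ABC}: card=640; try (A,hash)→1520, (C,hash)→1720, (A,nl_idx)→2240, (A,merge)→2500, (C,merge)→2520, (A,nl)→10240 …(+1); best=1520 via (A,hash)

cost=1520; order=C,B,A; methods=hash,hash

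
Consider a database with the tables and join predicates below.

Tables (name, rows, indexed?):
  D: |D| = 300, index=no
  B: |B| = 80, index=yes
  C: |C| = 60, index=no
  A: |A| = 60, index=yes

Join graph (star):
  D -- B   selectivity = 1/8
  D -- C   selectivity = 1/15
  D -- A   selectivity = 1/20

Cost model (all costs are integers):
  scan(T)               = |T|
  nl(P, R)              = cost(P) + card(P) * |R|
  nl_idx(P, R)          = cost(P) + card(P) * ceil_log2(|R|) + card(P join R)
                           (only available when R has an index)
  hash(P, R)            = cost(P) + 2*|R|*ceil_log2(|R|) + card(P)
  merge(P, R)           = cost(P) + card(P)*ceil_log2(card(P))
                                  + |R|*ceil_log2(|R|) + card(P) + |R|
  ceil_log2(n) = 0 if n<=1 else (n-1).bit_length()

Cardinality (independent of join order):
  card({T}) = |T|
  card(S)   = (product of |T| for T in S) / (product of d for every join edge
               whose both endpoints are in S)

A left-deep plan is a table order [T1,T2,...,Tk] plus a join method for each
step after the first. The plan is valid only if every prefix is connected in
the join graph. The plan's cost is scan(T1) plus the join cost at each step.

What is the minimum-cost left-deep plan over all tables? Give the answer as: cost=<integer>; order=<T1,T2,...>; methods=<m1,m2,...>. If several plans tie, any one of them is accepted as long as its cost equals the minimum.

Selinger DP (subsets sized 1..n):
  {D}: scan cost=300, card=300
  {B}: scan cost=80, card=80
  {C}: scan cost=60, card=60
  {A}: scan cost=60, card=60
  {BD}: card=3000; try (B,hash)→1720, (D,merge)→3720, (B,merge)→3940, (B,nl_idx)→5400, (D,hash)→5560, (D,nl)→24080 …(+1); best=1720 via (B,hash)
  {CD}: card=1200; try (C,hash)→1320, (D,merge)→3480, (C,merge)→3720, (D,hash)→5520, (D,nl)→18060, (C,nl)→18300; best=1320 via (C,hash)
  {AD}: card=900; try (A,hash)→1320, (A,nl_idx)→3000, (D,merge)→3480, (A,merge)→3720, (D,hash)→5520, (D,nl)→18060 …(+1); best=1320 via (A,hash)
  {BCD}: card=12000; try (B,hash)→3640, (C,hash)→5440, (B,merge)→16360, (B,nl_idx)→21720, (C,merge)→41140, (B,nl)→97320 …(+1); best=3640 via (B,hash)
  {ABD}: card=9000; try (B,hash)→3340, (A,hash)→5440, (B,merge)→11860, (B,nl_idx)→16620, (A,nl_idx)→28720, (A,merge)→41140 …(+2); best=3340 via (B,hash)
  {ACD}: card=3600; try (C,hash)→2940, (A,hash)→3240, (C,merge)→11640, (A,nl_idx)→12120, (A,merge)→16140, (C,nl)→55320 …(+1); best=2940 via (C,hash)
  {ABCD}: card=36000; try (B,hash)→7660, (C,hash)→13060, (A,hash)→16360, (B,merge)→50380, (B,nl_idx)→64140, (A,nl_idx)→111640 …(+5); best=7660 via (B,hash)

cost=7660; order=D,A,C,B; methods=hash,hash,hash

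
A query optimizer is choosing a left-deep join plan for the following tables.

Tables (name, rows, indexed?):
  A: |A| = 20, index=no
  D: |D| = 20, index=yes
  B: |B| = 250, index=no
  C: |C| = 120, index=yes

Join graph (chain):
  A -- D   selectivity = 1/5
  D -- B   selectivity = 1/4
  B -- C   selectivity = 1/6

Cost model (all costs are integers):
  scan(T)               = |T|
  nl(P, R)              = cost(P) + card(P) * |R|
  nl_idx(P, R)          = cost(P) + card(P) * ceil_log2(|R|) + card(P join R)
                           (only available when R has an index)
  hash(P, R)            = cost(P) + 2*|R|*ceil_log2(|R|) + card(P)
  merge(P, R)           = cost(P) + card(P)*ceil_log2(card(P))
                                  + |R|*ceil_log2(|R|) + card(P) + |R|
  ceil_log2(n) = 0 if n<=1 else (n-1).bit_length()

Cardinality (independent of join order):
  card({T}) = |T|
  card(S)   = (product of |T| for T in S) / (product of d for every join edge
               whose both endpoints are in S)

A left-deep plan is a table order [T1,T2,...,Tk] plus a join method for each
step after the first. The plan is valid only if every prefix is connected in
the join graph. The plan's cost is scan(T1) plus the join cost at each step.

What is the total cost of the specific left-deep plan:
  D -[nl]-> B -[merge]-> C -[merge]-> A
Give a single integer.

421100

step 1: scan D: cost=20, card=20
step 2: join B via nl
    card(P join B) = 20*250/(4) = 1250
    cost = 20 + 20*250 = 5020
step 3: join C via merge
    card(P join C) = 1250*120/(6) = 25000
    cost = 5020 + 1250*11 + 120*7 + 1250 + 120 = 20980
step 4: join A via merge
    card(P join A) = 25000*20/(5) = 100000
    cost = 20980 + 25000*15 + 20*5 + 25000 + 20 = 421100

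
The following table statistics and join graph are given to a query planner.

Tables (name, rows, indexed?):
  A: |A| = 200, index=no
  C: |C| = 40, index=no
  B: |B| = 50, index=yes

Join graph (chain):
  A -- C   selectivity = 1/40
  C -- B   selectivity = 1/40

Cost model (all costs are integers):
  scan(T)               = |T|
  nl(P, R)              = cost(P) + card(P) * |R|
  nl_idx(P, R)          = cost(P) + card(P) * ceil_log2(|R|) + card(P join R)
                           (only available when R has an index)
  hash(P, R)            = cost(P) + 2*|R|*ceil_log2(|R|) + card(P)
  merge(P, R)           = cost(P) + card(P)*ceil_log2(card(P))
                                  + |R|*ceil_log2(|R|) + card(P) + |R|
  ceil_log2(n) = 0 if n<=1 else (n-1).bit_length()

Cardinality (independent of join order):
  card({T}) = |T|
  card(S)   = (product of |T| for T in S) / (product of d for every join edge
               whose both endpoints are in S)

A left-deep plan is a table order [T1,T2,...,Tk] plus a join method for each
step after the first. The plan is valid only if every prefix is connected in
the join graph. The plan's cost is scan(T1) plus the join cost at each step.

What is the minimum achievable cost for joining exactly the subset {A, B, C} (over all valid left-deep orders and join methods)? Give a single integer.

Selinger DP over subsets of {A,B,C}:
  {A}: scan cost=200, card=200
  {C}: scan cost=40, card=40
  {B}: scan cost=50, card=50
  {AC}: card=200; try (C,hash)→880, (A,merge)→2120, (C,merge)→2280, (A,hash)→3280, (A,nl)→8040, (C,nl)→8200; best=880 via (C,hash)
  {BC}: card=50; try (B,nl_idx)→330, (C,hash)→580, (B,merge)→670, (C,merge)→680, (B,hash)→680, (B,nl)→2040 …(+1); best=330 via (B,nl_idx)
  {ABC}: card=250; try (B,hash)→1680, (B,nl_idx)→2330, (A,merge)→2480, (B,merge)→3030, (A,hash)→3580, (A,nl)→10330 …(+1); best=1680 via (B,hash)

1680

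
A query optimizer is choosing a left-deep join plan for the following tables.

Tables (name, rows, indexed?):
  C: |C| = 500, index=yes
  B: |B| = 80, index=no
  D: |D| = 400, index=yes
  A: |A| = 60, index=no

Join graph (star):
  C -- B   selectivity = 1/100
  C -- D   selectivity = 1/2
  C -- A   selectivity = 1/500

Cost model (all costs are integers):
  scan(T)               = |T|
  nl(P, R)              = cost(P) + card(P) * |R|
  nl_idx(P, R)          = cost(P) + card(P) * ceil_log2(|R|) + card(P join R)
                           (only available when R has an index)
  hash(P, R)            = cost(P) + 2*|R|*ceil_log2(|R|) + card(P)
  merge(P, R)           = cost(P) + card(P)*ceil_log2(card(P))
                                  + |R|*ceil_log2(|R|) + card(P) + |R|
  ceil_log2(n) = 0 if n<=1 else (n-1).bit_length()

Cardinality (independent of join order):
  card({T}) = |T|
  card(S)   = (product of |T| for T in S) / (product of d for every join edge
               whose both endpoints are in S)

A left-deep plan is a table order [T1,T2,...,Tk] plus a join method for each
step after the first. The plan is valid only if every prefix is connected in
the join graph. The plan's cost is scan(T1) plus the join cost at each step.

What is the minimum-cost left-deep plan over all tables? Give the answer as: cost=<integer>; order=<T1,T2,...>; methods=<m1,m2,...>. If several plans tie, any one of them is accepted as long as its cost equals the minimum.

cost=6056; order=A,C,B,D; methods=nl_idx,merge,merge

Selinger DP (subsets sized 1..n):
  {C}: scan cost=500, card=500
  {B}: scan cost=80, card=80
  {D}: scan cost=400, card=400
  {A}: scan cost=60, card=60
  {BC}: card=400; try (C,nl_idx)→1200, (B,hash)→2120, (C,merge)→5720, (B,merge)→6140, (C,hash)→9160, (C,nl)→40080 …(+1); best=1200 via (C,nl_idx)
  {CD}: card=100000; try (D,hash)→8200, (C,merge)→9400, (D,merge)→9500, (C,hash)→9800, (C,nl_idx)→104000, (D,nl_idx)→105000 …(+2); best=8200 via (D,hash)
  {AC}: card=60; try (C,nl_idx)→660, (A,hash)→1720, (C,merge)→5480, (A,merge)→5920, (C,hash)→9120, (C,nl)→30060 …(+1); best=660 via (C,nl_idx)
  {BCD}: card=80000; try (D,hash)→8800, (D,merge)→9200, (D,nl_idx)→84800, (B,hash)→109320, (D,nl)→161200, (B,merge)→1808840 …(+1); best=8800 via (D,hash)
  {ABC}: card=48; try (B,merge)→1720, (B,hash)→1840, (A,hash)→2320, (B,nl)→5460, (A,merge)→5620, (A,nl)→25200; best=1720 via (B,merge)
  {ACD}: card=12000; try (D,merge)→5080, (D,hash)→7920, (D,nl_idx)→13200, (D,nl)→24660, (A,hash)→108920, (A,merge)→1808620 …(+1); best=5080 via (D,merge)
  {ABCD}: card=9600; try (D,merge)→6056, (D,hash)→8968, (D,nl_idx)→11752, (B,hash)→18200, (D,nl)→20920, (A,hash)→89520 …(+4); best=6056 via (D,merge)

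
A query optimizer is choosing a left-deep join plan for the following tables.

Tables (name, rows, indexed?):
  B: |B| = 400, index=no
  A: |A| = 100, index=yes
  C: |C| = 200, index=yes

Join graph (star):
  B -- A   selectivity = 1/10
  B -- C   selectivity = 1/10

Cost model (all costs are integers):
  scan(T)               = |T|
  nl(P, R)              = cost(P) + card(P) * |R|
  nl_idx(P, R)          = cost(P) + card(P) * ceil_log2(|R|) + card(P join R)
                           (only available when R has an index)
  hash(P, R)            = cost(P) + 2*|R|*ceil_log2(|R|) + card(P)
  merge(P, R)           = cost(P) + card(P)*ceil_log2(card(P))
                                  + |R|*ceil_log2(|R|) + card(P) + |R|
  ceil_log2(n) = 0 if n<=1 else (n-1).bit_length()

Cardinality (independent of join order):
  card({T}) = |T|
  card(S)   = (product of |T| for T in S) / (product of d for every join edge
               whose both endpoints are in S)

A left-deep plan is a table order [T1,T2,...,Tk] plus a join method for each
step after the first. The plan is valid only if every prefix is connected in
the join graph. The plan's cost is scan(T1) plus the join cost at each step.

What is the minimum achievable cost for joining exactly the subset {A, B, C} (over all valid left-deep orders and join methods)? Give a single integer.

Selinger DP over subsets of {A,B,C}:
  {B}: scan cost=400, card=400
  {A}: scan cost=100, card=100
  {C}: scan cost=200, card=200
  {AB}: card=4000; try (A,hash)→2200, (B,merge)→4900, (A,merge)→5200, (A,nl_idx)→7200, (B,hash)→7400, (B,nl)→40100 …(+1); best=2200 via (A,hash)
  {BC}: card=8000; try (C,hash)→4000, (B,merge)→6000, (C,merge)→6200, (B,hash)→7600, (C,nl_idx)→11600, (B,nl)→80200 …(+1); best=4000 via (C,hash)
  {ABC}: card=80000; try (C,hash)→9400, (A,hash)→13400, (C,merge)→56000, (C,nl_idx)→114200, (A,merge)→116800, (A,nl_idx)→140000 …(+2); best=9400 via (C,hash)

9400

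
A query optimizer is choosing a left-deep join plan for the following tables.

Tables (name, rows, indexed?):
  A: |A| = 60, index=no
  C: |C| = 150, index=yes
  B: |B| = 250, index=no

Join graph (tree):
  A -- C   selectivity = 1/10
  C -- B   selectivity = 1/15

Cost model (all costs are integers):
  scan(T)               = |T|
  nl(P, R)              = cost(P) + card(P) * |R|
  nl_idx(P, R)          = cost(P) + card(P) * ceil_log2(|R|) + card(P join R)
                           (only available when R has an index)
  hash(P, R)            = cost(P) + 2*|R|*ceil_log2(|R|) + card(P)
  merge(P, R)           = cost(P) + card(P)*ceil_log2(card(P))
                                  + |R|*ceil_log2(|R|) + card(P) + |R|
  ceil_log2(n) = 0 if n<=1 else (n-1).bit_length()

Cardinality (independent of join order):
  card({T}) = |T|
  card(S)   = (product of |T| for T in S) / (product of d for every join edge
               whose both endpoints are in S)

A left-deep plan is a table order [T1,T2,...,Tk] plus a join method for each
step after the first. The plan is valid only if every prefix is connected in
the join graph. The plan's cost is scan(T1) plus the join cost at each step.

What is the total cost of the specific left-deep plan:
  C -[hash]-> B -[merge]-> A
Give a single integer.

37220

step 1: scan C: cost=150, card=150
step 2: join B via hash
    card(P join B) = 150*250/(15) = 2500
    cost = 150 + 2*250*8 + 150 = 4300
step 3: join A via merge
    card(P join A) = 2500*60/(10) = 15000
    cost = 4300 + 2500*12 + 60*6 + 2500 + 60 = 37220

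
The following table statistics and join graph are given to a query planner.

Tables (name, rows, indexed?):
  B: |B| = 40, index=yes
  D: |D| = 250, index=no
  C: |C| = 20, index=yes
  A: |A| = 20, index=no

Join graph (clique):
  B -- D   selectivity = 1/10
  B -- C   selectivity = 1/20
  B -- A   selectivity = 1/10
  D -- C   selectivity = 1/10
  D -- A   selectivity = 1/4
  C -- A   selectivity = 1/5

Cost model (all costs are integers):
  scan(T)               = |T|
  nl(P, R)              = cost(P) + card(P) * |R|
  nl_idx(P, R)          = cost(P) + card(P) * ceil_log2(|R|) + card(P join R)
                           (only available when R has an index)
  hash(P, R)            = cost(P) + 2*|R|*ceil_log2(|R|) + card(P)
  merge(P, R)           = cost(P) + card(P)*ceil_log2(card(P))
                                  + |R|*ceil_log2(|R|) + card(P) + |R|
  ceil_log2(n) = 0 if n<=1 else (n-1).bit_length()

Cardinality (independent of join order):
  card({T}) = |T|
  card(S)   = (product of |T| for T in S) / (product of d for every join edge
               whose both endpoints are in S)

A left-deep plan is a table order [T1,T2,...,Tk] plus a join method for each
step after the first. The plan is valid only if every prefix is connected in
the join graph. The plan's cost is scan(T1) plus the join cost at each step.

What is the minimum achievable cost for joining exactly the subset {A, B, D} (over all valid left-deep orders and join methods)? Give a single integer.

2180

Selinger DP over subsets of {A,B,D}:
  {B}: scan cost=40, card=40
  {D}: scan cost=250, card=250
  {A}: scan cost=20, card=20
  {BD}: card=1000; try (B,hash)→980, (D,merge)→2570, (B,nl_idx)→2750, (B,merge)→2780, (D,hash)→4080, (D,nl)→10040 …(+1); best=980 via (B,hash)
  {AB}: card=80; try (B,nl_idx)→220, (A,hash)→280, (B,merge)→420, (A,merge)→440, (B,hash)→520, (B,nl)→820 …(+1); best=220 via (B,nl_idx)
  {AD}: card=1250; try (A,hash)→700, (D,merge)→2390, (A,merge)→2620, (D,hash)→4040, (D,nl)→5020, (A,nl)→5250; best=700 via (A,hash)
  {ABD}: card=500; try (A,hash)→2180, (B,hash)→2430, (D,merge)→3110, (D,hash)→4300, (B,nl_idx)→8700, (A,merge)→12100 …(+4); best=2180 via (A,hash)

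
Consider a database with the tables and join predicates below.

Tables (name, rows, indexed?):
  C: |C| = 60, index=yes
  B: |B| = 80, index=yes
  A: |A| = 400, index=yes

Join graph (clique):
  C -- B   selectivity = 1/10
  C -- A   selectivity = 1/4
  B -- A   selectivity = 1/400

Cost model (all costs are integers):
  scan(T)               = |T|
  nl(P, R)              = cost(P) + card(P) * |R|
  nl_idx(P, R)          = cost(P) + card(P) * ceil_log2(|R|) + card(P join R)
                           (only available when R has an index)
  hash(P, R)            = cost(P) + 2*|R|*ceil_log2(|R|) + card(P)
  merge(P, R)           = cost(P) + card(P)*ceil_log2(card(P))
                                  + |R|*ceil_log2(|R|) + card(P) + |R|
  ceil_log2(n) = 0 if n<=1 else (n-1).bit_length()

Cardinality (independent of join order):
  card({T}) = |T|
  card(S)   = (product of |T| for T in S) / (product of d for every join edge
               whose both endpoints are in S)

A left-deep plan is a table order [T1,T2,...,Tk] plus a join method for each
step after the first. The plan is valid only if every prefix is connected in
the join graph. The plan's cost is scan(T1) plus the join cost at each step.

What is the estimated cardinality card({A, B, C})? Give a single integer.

120

Tables in S: A(400), B(80), C(60)
Edges inside S: C-B(d=10), C-A(d=4), B-A(d=400)
numerator = 400 * 80 * 60 = 1920000
denominator = 10 * 4 * 400 = 16000
card(S) = 1920000 / 16000 = 120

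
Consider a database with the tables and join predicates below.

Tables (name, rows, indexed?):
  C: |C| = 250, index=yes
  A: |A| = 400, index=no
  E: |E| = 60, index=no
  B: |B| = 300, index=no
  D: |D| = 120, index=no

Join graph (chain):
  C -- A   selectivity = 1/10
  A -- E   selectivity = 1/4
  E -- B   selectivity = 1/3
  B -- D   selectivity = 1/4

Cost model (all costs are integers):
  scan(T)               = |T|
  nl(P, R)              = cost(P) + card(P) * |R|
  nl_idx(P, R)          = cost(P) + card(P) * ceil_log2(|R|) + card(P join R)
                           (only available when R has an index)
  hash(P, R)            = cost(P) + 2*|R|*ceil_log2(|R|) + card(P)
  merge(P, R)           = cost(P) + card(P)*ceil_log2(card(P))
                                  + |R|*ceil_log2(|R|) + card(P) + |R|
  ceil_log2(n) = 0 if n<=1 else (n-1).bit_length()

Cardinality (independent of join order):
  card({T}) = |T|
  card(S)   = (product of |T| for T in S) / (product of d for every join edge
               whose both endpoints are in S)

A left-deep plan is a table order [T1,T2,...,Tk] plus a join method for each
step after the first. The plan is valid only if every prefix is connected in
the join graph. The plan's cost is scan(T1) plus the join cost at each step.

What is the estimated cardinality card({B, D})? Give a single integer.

9000

Tables in S: B(300), D(120)
Edges inside S: B-D(d=4)
numerator = 300 * 120 = 36000
denominator = 4 = 4
card(S) = 36000 / 4 = 9000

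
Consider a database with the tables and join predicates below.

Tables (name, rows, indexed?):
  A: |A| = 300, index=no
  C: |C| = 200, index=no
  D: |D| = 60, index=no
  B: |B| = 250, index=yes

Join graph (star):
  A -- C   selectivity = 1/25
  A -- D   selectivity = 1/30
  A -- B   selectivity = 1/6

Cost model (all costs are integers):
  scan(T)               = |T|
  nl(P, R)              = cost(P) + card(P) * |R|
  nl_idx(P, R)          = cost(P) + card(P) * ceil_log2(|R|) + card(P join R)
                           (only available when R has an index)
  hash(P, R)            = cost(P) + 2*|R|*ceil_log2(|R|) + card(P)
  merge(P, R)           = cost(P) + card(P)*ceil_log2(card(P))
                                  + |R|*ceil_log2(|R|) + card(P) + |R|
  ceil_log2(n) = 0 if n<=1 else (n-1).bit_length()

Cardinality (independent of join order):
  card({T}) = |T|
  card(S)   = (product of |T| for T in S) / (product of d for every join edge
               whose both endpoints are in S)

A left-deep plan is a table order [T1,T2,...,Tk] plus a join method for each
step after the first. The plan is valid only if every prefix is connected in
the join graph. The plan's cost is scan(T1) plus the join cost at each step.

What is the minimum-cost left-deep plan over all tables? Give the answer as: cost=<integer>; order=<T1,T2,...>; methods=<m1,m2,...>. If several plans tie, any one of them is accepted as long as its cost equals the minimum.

Selinger DP (subsets sized 1..n):
  {A}: scan cost=300, card=300
  {C}: scan cost=200, card=200
  {D}: scan cost=60, card=60
  {B}: scan cost=250, card=250
  {AC}: card=2400; try (C,hash)→3800, (A,merge)→5000, (C,merge)→5100, (A,hash)→5800, (A,nl)→60200, (C,nl)→60300; best=3800 via (C,hash)
  {AD}: card=600; try (D,hash)→1320, (A,merge)→3480, (D,merge)→3720, (A,hash)→5520, (A,nl)→18060, (D,nl)→18300; best=1320 via (D,hash)
  {AB}: card=12500; try (B,hash)→4600, (A,merge)→5500, (B,merge)→5550, (A,hash)→5900, (B,nl_idx)→15200, (A,nl)→75250 …(+1); best=4600 via (B,hash)
  {ACD}: card=4800; try (C,hash)→5120, (D,hash)→6920, (C,merge)→9720, (D,merge)→35420, (C,nl)→121320, (D,nl)→147800; best=5120 via (C,hash)
  {ABC}: card=100000; try (B,hash)→10200, (C,hash)→20300, (B,merge)→37250, (B,nl_idx)→123000, (C,merge)→193900, (B,nl)→603800 …(+1); best=10200 via (B,hash)
  {ABD}: card=25000; try (B,hash)→5920, (B,merge)→10170, (D,hash)→17820, (B,nl_idx)→31120, (B,nl)→151320, (D,merge)→192520 …(+1); best=5920 via (B,hash)
  {ABCD}: card=200000; try (B,hash)→13920, (C,hash)→34120, (B,merge)→74570, (D,hash)→110920, (B,nl_idx)→243520, (C,merge)→407720 …(+4); best=13920 via (B,hash)

cost=13920; order=A,D,C,B; methods=hash,hash,hash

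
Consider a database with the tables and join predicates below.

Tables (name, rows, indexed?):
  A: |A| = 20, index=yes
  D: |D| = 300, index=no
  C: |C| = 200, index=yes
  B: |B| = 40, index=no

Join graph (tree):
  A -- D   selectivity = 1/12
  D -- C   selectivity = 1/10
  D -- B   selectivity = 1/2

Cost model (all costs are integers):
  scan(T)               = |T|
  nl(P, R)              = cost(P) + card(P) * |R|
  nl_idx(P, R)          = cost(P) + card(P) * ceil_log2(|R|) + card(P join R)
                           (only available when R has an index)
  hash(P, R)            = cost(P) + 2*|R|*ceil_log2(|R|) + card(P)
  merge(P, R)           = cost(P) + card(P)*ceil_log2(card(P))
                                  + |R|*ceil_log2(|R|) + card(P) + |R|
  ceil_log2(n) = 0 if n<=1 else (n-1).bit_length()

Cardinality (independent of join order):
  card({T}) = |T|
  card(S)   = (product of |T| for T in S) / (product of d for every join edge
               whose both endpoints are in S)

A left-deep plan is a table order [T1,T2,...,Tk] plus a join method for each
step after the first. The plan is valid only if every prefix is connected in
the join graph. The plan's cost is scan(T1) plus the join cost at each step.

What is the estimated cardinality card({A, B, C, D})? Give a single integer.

Tables in S: A(20), B(40), C(200), D(300)
Edges inside S: A-D(d=12), D-C(d=10), D-B(d=2)
numerator = 20 * 40 * 200 * 300 = 48000000
denominator = 12 * 10 * 2 = 240
card(S) = 48000000 / 240 = 200000

200000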